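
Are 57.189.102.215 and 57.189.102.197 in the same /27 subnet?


Mask: 255.255.255.224
57.189.102.215 AND mask = 57.189.102.192
57.189.102.197 AND mask = 57.189.102.192
Yes, same subnet (57.189.102.192)


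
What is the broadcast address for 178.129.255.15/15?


Network: 178.128.0.0/15
Host bits = 17
Set all host bits to 1:
Broadcast: 178.129.255.255


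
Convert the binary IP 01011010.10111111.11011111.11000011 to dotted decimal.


01011010 = 90
10111111 = 191
11011111 = 223
11000011 = 195
IP: 90.191.223.195


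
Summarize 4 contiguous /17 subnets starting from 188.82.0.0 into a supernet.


Original prefix: /17
Number of subnets: 4 = 2^2
New prefix = 17 - 2 = 15
Supernet: 188.82.0.0/15


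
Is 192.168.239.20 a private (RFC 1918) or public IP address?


RFC 1918 private ranges:
  10.0.0.0/8 (10.0.0.0 - 10.255.255.255)
  172.16.0.0/12 (172.16.0.0 - 172.31.255.255)
  192.168.0.0/16 (192.168.0.0 - 192.168.255.255)
Private (in 192.168.0.0/16)


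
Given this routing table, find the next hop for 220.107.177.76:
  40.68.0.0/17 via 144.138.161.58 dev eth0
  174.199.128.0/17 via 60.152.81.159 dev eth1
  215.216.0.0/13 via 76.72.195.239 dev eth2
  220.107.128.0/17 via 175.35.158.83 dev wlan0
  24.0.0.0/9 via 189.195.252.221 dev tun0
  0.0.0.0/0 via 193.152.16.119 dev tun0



Longest prefix match for 220.107.177.76:
  /17 40.68.0.0: no
  /17 174.199.128.0: no
  /13 215.216.0.0: no
  /17 220.107.128.0: MATCH
  /9 24.0.0.0: no
  /0 0.0.0.0: MATCH
Selected: next-hop 175.35.158.83 via wlan0 (matched /17)


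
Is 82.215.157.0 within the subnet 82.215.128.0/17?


Subnet network: 82.215.128.0
Test IP AND mask: 82.215.128.0
Yes, 82.215.157.0 is in 82.215.128.0/17


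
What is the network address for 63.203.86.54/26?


IP:   00111111.11001011.01010110.00110110
Mask: 11111111.11111111.11111111.11000000
AND operation:
Net:  00111111.11001011.01010110.00000000
Network: 63.203.86.0/26


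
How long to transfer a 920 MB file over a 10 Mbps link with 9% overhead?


Effective throughput = 10 * (1 - 9/100) = 9.1 Mbps
File size in Mb = 920 * 8 = 7360 Mb
Time = 7360 / 9.1
Time = 808.7912 seconds


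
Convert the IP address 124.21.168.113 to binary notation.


124 = 01111100
21 = 00010101
168 = 10101000
113 = 01110001
Binary: 01111100.00010101.10101000.01110001


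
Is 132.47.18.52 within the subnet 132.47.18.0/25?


Subnet network: 132.47.18.0
Test IP AND mask: 132.47.18.0
Yes, 132.47.18.52 is in 132.47.18.0/25


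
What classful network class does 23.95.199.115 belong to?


First octet: 23
Binary: 00010111
0xxxxxxx -> Class A (1-126)
Class A, default mask 255.0.0.0 (/8)


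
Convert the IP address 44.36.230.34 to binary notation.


44 = 00101100
36 = 00100100
230 = 11100110
34 = 00100010
Binary: 00101100.00100100.11100110.00100010


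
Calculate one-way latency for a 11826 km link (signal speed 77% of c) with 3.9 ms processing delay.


Speed = 0.77 * 3e5 km/s = 231000 km/s
Propagation delay = 11826 / 231000 = 0.0512 s = 51.1948 ms
Processing delay = 3.9 ms
Total one-way latency = 55.0948 ms


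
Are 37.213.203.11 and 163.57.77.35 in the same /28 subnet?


Mask: 255.255.255.240
37.213.203.11 AND mask = 37.213.203.0
163.57.77.35 AND mask = 163.57.77.32
No, different subnets (37.213.203.0 vs 163.57.77.32)


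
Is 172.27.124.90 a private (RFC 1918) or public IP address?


RFC 1918 private ranges:
  10.0.0.0/8 (10.0.0.0 - 10.255.255.255)
  172.16.0.0/12 (172.16.0.0 - 172.31.255.255)
  192.168.0.0/16 (192.168.0.0 - 192.168.255.255)
Private (in 172.16.0.0/12)


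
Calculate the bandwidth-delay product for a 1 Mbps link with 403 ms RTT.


BDP = bandwidth * RTT
= 1 Mbps * 403 ms
= 1 * 1e6 * 403 / 1000 bits
= 403000 bits
= 50375 bytes
= 49.1943 KB
BDP = 403000 bits (50375 bytes)


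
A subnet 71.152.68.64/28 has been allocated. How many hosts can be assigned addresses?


Host bits = 32 - 28 = 4
Total addresses = 2^4 = 16
Usable = total - 2 (network and broadcast)
Usable hosts: 14


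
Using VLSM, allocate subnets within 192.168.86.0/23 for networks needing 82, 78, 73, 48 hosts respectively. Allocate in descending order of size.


82 hosts -> /25 (126 usable): 192.168.86.0/25
78 hosts -> /25 (126 usable): 192.168.86.128/25
73 hosts -> /25 (126 usable): 192.168.87.0/25
48 hosts -> /26 (62 usable): 192.168.87.128/26
Allocation: 192.168.86.0/25 (82 hosts, 126 usable); 192.168.86.128/25 (78 hosts, 126 usable); 192.168.87.0/25 (73 hosts, 126 usable); 192.168.87.128/26 (48 hosts, 62 usable)


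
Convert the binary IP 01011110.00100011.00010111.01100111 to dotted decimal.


01011110 = 94
00100011 = 35
00010111 = 23
01100111 = 103
IP: 94.35.23.103


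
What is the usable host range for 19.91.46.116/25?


Network: 19.91.46.0
Broadcast: 19.91.46.127
First usable = network + 1
Last usable = broadcast - 1
Range: 19.91.46.1 to 19.91.46.126


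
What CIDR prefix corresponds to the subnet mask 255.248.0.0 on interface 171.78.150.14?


Binary: 11111111.11111000.00000000.00000000
Count leading 1s
Prefix: /13


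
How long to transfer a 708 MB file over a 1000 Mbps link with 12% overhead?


Effective throughput = 1000 * (1 - 12/100) = 880 Mbps
File size in Mb = 708 * 8 = 5664 Mb
Time = 5664 / 880
Time = 6.4364 seconds


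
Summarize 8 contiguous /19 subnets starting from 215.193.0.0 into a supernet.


Original prefix: /19
Number of subnets: 8 = 2^3
New prefix = 19 - 3 = 16
Supernet: 215.193.0.0/16


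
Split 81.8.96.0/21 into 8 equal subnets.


New prefix = 21 + 3 = 24
Each subnet has 256 addresses
  81.8.96.0/24
  81.8.97.0/24
  81.8.98.0/24
  81.8.99.0/24
  81.8.100.0/24
  81.8.101.0/24
  81.8.102.0/24
  81.8.103.0/24
Subnets: 81.8.96.0/24, 81.8.97.0/24, 81.8.98.0/24, 81.8.99.0/24, 81.8.100.0/24, 81.8.101.0/24, 81.8.102.0/24, 81.8.103.0/24


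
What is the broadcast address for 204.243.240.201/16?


Network: 204.243.0.0/16
Host bits = 16
Set all host bits to 1:
Broadcast: 204.243.255.255


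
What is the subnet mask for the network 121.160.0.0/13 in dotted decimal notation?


/13 means 13 network bits, 19 host bits
Binary: 11111111111110000000000000000000
Mask: 255.248.0.0


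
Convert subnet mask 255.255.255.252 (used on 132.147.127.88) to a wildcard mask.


Subnet mask: 255.255.255.252
Wildcard = 255.255.255.255 - subnet mask
255 - 255 = 0
255 - 255 = 0
255 - 255 = 0
255 - 252 = 3
Wildcard: 0.0.0.3


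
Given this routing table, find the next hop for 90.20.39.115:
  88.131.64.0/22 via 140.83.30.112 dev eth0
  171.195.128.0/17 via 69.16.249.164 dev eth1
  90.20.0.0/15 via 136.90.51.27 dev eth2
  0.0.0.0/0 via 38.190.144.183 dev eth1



Longest prefix match for 90.20.39.115:
  /22 88.131.64.0: no
  /17 171.195.128.0: no
  /15 90.20.0.0: MATCH
  /0 0.0.0.0: MATCH
Selected: next-hop 136.90.51.27 via eth2 (matched /15)


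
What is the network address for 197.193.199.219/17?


IP:   11000101.11000001.11000111.11011011
Mask: 11111111.11111111.10000000.00000000
AND operation:
Net:  11000101.11000001.10000000.00000000
Network: 197.193.128.0/17


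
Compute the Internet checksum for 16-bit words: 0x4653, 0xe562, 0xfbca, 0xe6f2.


Sum all words (with carry folding):
+ 0x4653 = 0x4653
+ 0xe562 = 0x2bb6
+ 0xfbca = 0x2781
+ 0xe6f2 = 0x0e74
One's complement: ~0x0e74
Checksum = 0xf18b


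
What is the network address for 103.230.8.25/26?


IP:   01100111.11100110.00001000.00011001
Mask: 11111111.11111111.11111111.11000000
AND operation:
Net:  01100111.11100110.00001000.00000000
Network: 103.230.8.0/26


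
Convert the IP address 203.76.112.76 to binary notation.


203 = 11001011
76 = 01001100
112 = 01110000
76 = 01001100
Binary: 11001011.01001100.01110000.01001100


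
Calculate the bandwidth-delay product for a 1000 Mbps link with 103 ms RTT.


BDP = bandwidth * RTT
= 1000 Mbps * 103 ms
= 1000 * 1e6 * 103 / 1000 bits
= 103000000 bits
= 12875000 bytes
= 12573.2422 KB
BDP = 103000000 bits (12875000 bytes)


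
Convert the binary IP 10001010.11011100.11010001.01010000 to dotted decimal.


10001010 = 138
11011100 = 220
11010001 = 209
01010000 = 80
IP: 138.220.209.80


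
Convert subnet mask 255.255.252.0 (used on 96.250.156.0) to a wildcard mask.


Subnet mask: 255.255.252.0
Wildcard = 255.255.255.255 - subnet mask
255 - 255 = 0
255 - 255 = 0
255 - 252 = 3
255 - 0 = 255
Wildcard: 0.0.3.255


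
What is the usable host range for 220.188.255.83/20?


Network: 220.188.240.0
Broadcast: 220.188.255.255
First usable = network + 1
Last usable = broadcast - 1
Range: 220.188.240.1 to 220.188.255.254


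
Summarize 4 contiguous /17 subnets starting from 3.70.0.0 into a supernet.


Original prefix: /17
Number of subnets: 4 = 2^2
New prefix = 17 - 2 = 15
Supernet: 3.70.0.0/15


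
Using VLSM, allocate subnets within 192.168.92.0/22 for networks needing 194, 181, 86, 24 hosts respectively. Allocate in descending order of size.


194 hosts -> /24 (254 usable): 192.168.92.0/24
181 hosts -> /24 (254 usable): 192.168.93.0/24
86 hosts -> /25 (126 usable): 192.168.94.0/25
24 hosts -> /27 (30 usable): 192.168.94.128/27
Allocation: 192.168.92.0/24 (194 hosts, 254 usable); 192.168.93.0/24 (181 hosts, 254 usable); 192.168.94.0/25 (86 hosts, 126 usable); 192.168.94.128/27 (24 hosts, 30 usable)


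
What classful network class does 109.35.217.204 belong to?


First octet: 109
Binary: 01101101
0xxxxxxx -> Class A (1-126)
Class A, default mask 255.0.0.0 (/8)


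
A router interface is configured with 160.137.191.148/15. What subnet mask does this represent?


/15 means 15 network bits, 17 host bits
Binary: 11111111111111100000000000000000
Mask: 255.254.0.0


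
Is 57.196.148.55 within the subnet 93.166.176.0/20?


Subnet network: 93.166.176.0
Test IP AND mask: 57.196.144.0
No, 57.196.148.55 is not in 93.166.176.0/20


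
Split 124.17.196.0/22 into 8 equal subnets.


New prefix = 22 + 3 = 25
Each subnet has 128 addresses
  124.17.196.0/25
  124.17.196.128/25
  124.17.197.0/25
  124.17.197.128/25
  124.17.198.0/25
  124.17.198.128/25
  124.17.199.0/25
  124.17.199.128/25
Subnets: 124.17.196.0/25, 124.17.196.128/25, 124.17.197.0/25, 124.17.197.128/25, 124.17.198.0/25, 124.17.198.128/25, 124.17.199.0/25, 124.17.199.128/25


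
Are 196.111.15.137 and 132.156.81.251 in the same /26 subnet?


Mask: 255.255.255.192
196.111.15.137 AND mask = 196.111.15.128
132.156.81.251 AND mask = 132.156.81.192
No, different subnets (196.111.15.128 vs 132.156.81.192)


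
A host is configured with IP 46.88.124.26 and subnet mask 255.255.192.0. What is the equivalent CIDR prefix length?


Binary: 11111111.11111111.11000000.00000000
Count leading 1s
Prefix: /18


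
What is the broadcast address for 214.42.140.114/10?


Network: 214.0.0.0/10
Host bits = 22
Set all host bits to 1:
Broadcast: 214.63.255.255


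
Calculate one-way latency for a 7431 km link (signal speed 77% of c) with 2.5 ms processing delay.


Speed = 0.77 * 3e5 km/s = 231000 km/s
Propagation delay = 7431 / 231000 = 0.0322 s = 32.1688 ms
Processing delay = 2.5 ms
Total one-way latency = 34.6688 ms


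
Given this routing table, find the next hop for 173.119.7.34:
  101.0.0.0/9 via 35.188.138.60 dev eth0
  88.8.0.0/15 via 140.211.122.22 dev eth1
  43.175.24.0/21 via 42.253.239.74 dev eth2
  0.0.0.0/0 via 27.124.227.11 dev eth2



Longest prefix match for 173.119.7.34:
  /9 101.0.0.0: no
  /15 88.8.0.0: no
  /21 43.175.24.0: no
  /0 0.0.0.0: MATCH
Selected: next-hop 27.124.227.11 via eth2 (matched /0)


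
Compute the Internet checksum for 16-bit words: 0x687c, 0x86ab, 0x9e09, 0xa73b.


Sum all words (with carry folding):
+ 0x687c = 0x687c
+ 0x86ab = 0xef27
+ 0x9e09 = 0x8d31
+ 0xa73b = 0x346d
One's complement: ~0x346d
Checksum = 0xcb92


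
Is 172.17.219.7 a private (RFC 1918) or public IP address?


RFC 1918 private ranges:
  10.0.0.0/8 (10.0.0.0 - 10.255.255.255)
  172.16.0.0/12 (172.16.0.0 - 172.31.255.255)
  192.168.0.0/16 (192.168.0.0 - 192.168.255.255)
Private (in 172.16.0.0/12)


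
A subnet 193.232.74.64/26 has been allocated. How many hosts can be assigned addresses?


Host bits = 32 - 26 = 6
Total addresses = 2^6 = 64
Usable = total - 2 (network and broadcast)
Usable hosts: 62


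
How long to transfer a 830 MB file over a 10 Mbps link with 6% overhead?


Effective throughput = 10 * (1 - 6/100) = 9.4 Mbps
File size in Mb = 830 * 8 = 6640 Mb
Time = 6640 / 9.4
Time = 706.383 seconds


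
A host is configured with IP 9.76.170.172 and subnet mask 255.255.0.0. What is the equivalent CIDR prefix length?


Binary: 11111111.11111111.00000000.00000000
Count leading 1s
Prefix: /16


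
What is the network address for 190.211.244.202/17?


IP:   10111110.11010011.11110100.11001010
Mask: 11111111.11111111.10000000.00000000
AND operation:
Net:  10111110.11010011.10000000.00000000
Network: 190.211.128.0/17


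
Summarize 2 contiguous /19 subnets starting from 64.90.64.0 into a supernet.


Original prefix: /19
Number of subnets: 2 = 2^1
New prefix = 19 - 1 = 18
Supernet: 64.90.64.0/18


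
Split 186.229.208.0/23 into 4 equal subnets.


New prefix = 23 + 2 = 25
Each subnet has 128 addresses
  186.229.208.0/25
  186.229.208.128/25
  186.229.209.0/25
  186.229.209.128/25
Subnets: 186.229.208.0/25, 186.229.208.128/25, 186.229.209.0/25, 186.229.209.128/25


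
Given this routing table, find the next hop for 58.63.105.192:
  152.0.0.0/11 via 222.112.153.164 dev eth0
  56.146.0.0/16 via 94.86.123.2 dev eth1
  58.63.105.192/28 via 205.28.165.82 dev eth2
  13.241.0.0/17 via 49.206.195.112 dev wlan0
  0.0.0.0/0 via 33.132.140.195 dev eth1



Longest prefix match for 58.63.105.192:
  /11 152.0.0.0: no
  /16 56.146.0.0: no
  /28 58.63.105.192: MATCH
  /17 13.241.0.0: no
  /0 0.0.0.0: MATCH
Selected: next-hop 205.28.165.82 via eth2 (matched /28)


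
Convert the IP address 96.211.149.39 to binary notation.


96 = 01100000
211 = 11010011
149 = 10010101
39 = 00100111
Binary: 01100000.11010011.10010101.00100111


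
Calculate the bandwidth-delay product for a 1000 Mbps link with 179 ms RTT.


BDP = bandwidth * RTT
= 1000 Mbps * 179 ms
= 1000 * 1e6 * 179 / 1000 bits
= 179000000 bits
= 22375000 bytes
= 21850.5859 KB
BDP = 179000000 bits (22375000 bytes)


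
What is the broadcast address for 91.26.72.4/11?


Network: 91.0.0.0/11
Host bits = 21
Set all host bits to 1:
Broadcast: 91.31.255.255


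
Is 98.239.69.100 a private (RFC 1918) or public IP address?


RFC 1918 private ranges:
  10.0.0.0/8 (10.0.0.0 - 10.255.255.255)
  172.16.0.0/12 (172.16.0.0 - 172.31.255.255)
  192.168.0.0/16 (192.168.0.0 - 192.168.255.255)
Public (not in any RFC 1918 range)


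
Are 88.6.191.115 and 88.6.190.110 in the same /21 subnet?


Mask: 255.255.248.0
88.6.191.115 AND mask = 88.6.184.0
88.6.190.110 AND mask = 88.6.184.0
Yes, same subnet (88.6.184.0)


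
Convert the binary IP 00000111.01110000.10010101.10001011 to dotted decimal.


00000111 = 7
01110000 = 112
10010101 = 149
10001011 = 139
IP: 7.112.149.139


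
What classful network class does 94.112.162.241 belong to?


First octet: 94
Binary: 01011110
0xxxxxxx -> Class A (1-126)
Class A, default mask 255.0.0.0 (/8)


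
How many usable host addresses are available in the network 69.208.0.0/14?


Host bits = 32 - 14 = 18
Total addresses = 2^18 = 262144
Usable = total - 2 (network and broadcast)
Usable hosts: 262142


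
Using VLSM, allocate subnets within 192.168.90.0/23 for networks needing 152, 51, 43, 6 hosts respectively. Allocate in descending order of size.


152 hosts -> /24 (254 usable): 192.168.90.0/24
51 hosts -> /26 (62 usable): 192.168.91.0/26
43 hosts -> /26 (62 usable): 192.168.91.64/26
6 hosts -> /29 (6 usable): 192.168.91.128/29
Allocation: 192.168.90.0/24 (152 hosts, 254 usable); 192.168.91.0/26 (51 hosts, 62 usable); 192.168.91.64/26 (43 hosts, 62 usable); 192.168.91.128/29 (6 hosts, 6 usable)


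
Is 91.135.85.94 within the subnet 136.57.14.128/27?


Subnet network: 136.57.14.128
Test IP AND mask: 91.135.85.64
No, 91.135.85.94 is not in 136.57.14.128/27


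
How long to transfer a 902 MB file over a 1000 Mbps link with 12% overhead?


Effective throughput = 1000 * (1 - 12/100) = 880 Mbps
File size in Mb = 902 * 8 = 7216 Mb
Time = 7216 / 880
Time = 8.2 seconds


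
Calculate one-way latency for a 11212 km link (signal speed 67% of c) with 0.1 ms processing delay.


Speed = 0.67 * 3e5 km/s = 201000 km/s
Propagation delay = 11212 / 201000 = 0.0558 s = 55.7811 ms
Processing delay = 0.1 ms
Total one-way latency = 55.8811 ms


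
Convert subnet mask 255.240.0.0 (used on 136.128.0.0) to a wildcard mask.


Subnet mask: 255.240.0.0
Wildcard = 255.255.255.255 - subnet mask
255 - 255 = 0
255 - 240 = 15
255 - 0 = 255
255 - 0 = 255
Wildcard: 0.15.255.255


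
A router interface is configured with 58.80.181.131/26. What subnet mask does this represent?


/26 means 26 network bits, 6 host bits
Binary: 11111111111111111111111111000000
Mask: 255.255.255.192


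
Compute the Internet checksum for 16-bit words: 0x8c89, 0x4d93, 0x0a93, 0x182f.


Sum all words (with carry folding):
+ 0x8c89 = 0x8c89
+ 0x4d93 = 0xda1c
+ 0x0a93 = 0xe4af
+ 0x182f = 0xfcde
One's complement: ~0xfcde
Checksum = 0x0321


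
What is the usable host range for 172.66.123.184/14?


Network: 172.64.0.0
Broadcast: 172.67.255.255
First usable = network + 1
Last usable = broadcast - 1
Range: 172.64.0.1 to 172.67.255.254


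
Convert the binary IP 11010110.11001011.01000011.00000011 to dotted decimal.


11010110 = 214
11001011 = 203
01000011 = 67
00000011 = 3
IP: 214.203.67.3


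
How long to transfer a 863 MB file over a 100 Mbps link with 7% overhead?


Effective throughput = 100 * (1 - 7/100) = 93 Mbps
File size in Mb = 863 * 8 = 6904 Mb
Time = 6904 / 93
Time = 74.2366 seconds


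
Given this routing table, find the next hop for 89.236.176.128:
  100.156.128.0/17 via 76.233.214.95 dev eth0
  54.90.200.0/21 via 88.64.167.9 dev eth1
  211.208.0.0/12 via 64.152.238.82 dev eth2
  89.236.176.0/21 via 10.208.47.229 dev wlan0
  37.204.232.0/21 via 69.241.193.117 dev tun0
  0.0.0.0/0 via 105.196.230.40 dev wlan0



Longest prefix match for 89.236.176.128:
  /17 100.156.128.0: no
  /21 54.90.200.0: no
  /12 211.208.0.0: no
  /21 89.236.176.0: MATCH
  /21 37.204.232.0: no
  /0 0.0.0.0: MATCH
Selected: next-hop 10.208.47.229 via wlan0 (matched /21)


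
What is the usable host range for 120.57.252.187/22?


Network: 120.57.252.0
Broadcast: 120.57.255.255
First usable = network + 1
Last usable = broadcast - 1
Range: 120.57.252.1 to 120.57.255.254


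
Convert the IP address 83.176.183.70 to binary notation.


83 = 01010011
176 = 10110000
183 = 10110111
70 = 01000110
Binary: 01010011.10110000.10110111.01000110


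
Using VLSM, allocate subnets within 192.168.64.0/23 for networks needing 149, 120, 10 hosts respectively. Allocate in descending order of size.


149 hosts -> /24 (254 usable): 192.168.64.0/24
120 hosts -> /25 (126 usable): 192.168.65.0/25
10 hosts -> /28 (14 usable): 192.168.65.128/28
Allocation: 192.168.64.0/24 (149 hosts, 254 usable); 192.168.65.0/25 (120 hosts, 126 usable); 192.168.65.128/28 (10 hosts, 14 usable)


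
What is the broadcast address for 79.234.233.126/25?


Network: 79.234.233.0/25
Host bits = 7
Set all host bits to 1:
Broadcast: 79.234.233.127


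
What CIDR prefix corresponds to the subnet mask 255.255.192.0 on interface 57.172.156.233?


Binary: 11111111.11111111.11000000.00000000
Count leading 1s
Prefix: /18


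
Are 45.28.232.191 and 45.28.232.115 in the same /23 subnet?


Mask: 255.255.254.0
45.28.232.191 AND mask = 45.28.232.0
45.28.232.115 AND mask = 45.28.232.0
Yes, same subnet (45.28.232.0)


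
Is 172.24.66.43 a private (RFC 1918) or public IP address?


RFC 1918 private ranges:
  10.0.0.0/8 (10.0.0.0 - 10.255.255.255)
  172.16.0.0/12 (172.16.0.0 - 172.31.255.255)
  192.168.0.0/16 (192.168.0.0 - 192.168.255.255)
Private (in 172.16.0.0/12)


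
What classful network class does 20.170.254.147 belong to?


First octet: 20
Binary: 00010100
0xxxxxxx -> Class A (1-126)
Class A, default mask 255.0.0.0 (/8)


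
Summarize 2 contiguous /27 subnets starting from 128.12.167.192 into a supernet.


Original prefix: /27
Number of subnets: 2 = 2^1
New prefix = 27 - 1 = 26
Supernet: 128.12.167.192/26


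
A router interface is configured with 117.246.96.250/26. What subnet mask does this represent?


/26 means 26 network bits, 6 host bits
Binary: 11111111111111111111111111000000
Mask: 255.255.255.192


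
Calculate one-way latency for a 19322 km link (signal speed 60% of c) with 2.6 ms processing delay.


Speed = 0.6 * 3e5 km/s = 180000 km/s
Propagation delay = 19322 / 180000 = 0.1073 s = 107.3444 ms
Processing delay = 2.6 ms
Total one-way latency = 109.9444 ms


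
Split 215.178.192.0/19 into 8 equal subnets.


New prefix = 19 + 3 = 22
Each subnet has 1024 addresses
  215.178.192.0/22
  215.178.196.0/22
  215.178.200.0/22
  215.178.204.0/22
  215.178.208.0/22
  215.178.212.0/22
  215.178.216.0/22
  215.178.220.0/22
Subnets: 215.178.192.0/22, 215.178.196.0/22, 215.178.200.0/22, 215.178.204.0/22, 215.178.208.0/22, 215.178.212.0/22, 215.178.216.0/22, 215.178.220.0/22


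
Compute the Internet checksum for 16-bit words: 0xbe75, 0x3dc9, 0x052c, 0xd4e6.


Sum all words (with carry folding):
+ 0xbe75 = 0xbe75
+ 0x3dc9 = 0xfc3e
+ 0x052c = 0x016b
+ 0xd4e6 = 0xd651
One's complement: ~0xd651
Checksum = 0x29ae


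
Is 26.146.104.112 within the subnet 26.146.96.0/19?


Subnet network: 26.146.96.0
Test IP AND mask: 26.146.96.0
Yes, 26.146.104.112 is in 26.146.96.0/19


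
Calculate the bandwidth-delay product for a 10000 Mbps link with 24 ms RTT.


BDP = bandwidth * RTT
= 10000 Mbps * 24 ms
= 10000 * 1e6 * 24 / 1000 bits
= 240000000 bits
= 30000000 bytes
= 29296.875 KB
BDP = 240000000 bits (30000000 bytes)


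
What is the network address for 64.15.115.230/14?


IP:   01000000.00001111.01110011.11100110
Mask: 11111111.11111100.00000000.00000000
AND operation:
Net:  01000000.00001100.00000000.00000000
Network: 64.12.0.0/14


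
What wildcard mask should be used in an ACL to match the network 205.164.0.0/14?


Subnet mask: 255.252.0.0
Wildcard = 255.255.255.255 - subnet mask
255 - 255 = 0
255 - 252 = 3
255 - 0 = 255
255 - 0 = 255
Wildcard: 0.3.255.255


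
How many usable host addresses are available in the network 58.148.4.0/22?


Host bits = 32 - 22 = 10
Total addresses = 2^10 = 1024
Usable = total - 2 (network and broadcast)
Usable hosts: 1022


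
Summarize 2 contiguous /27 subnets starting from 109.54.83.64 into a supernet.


Original prefix: /27
Number of subnets: 2 = 2^1
New prefix = 27 - 1 = 26
Supernet: 109.54.83.64/26


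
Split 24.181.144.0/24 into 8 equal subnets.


New prefix = 24 + 3 = 27
Each subnet has 32 addresses
  24.181.144.0/27
  24.181.144.32/27
  24.181.144.64/27
  24.181.144.96/27
  24.181.144.128/27
  24.181.144.160/27
  24.181.144.192/27
  24.181.144.224/27
Subnets: 24.181.144.0/27, 24.181.144.32/27, 24.181.144.64/27, 24.181.144.96/27, 24.181.144.128/27, 24.181.144.160/27, 24.181.144.192/27, 24.181.144.224/27


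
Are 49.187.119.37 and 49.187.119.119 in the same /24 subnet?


Mask: 255.255.255.0
49.187.119.37 AND mask = 49.187.119.0
49.187.119.119 AND mask = 49.187.119.0
Yes, same subnet (49.187.119.0)


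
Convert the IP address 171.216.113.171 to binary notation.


171 = 10101011
216 = 11011000
113 = 01110001
171 = 10101011
Binary: 10101011.11011000.01110001.10101011


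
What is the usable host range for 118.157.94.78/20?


Network: 118.157.80.0
Broadcast: 118.157.95.255
First usable = network + 1
Last usable = broadcast - 1
Range: 118.157.80.1 to 118.157.95.254


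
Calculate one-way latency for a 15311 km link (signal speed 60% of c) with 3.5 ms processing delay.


Speed = 0.6 * 3e5 km/s = 180000 km/s
Propagation delay = 15311 / 180000 = 0.0851 s = 85.0611 ms
Processing delay = 3.5 ms
Total one-way latency = 88.5611 ms


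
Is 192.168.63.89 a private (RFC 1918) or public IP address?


RFC 1918 private ranges:
  10.0.0.0/8 (10.0.0.0 - 10.255.255.255)
  172.16.0.0/12 (172.16.0.0 - 172.31.255.255)
  192.168.0.0/16 (192.168.0.0 - 192.168.255.255)
Private (in 192.168.0.0/16)


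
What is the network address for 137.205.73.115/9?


IP:   10001001.11001101.01001001.01110011
Mask: 11111111.10000000.00000000.00000000
AND operation:
Net:  10001001.10000000.00000000.00000000
Network: 137.128.0.0/9


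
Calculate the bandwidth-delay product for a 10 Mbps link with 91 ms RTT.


BDP = bandwidth * RTT
= 10 Mbps * 91 ms
= 10 * 1e6 * 91 / 1000 bits
= 910000 bits
= 113750 bytes
= 111.084 KB
BDP = 910000 bits (113750 bytes)


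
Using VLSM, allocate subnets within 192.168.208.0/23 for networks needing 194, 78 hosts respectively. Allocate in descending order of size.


194 hosts -> /24 (254 usable): 192.168.208.0/24
78 hosts -> /25 (126 usable): 192.168.209.0/25
Allocation: 192.168.208.0/24 (194 hosts, 254 usable); 192.168.209.0/25 (78 hosts, 126 usable)


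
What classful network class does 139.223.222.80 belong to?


First octet: 139
Binary: 10001011
10xxxxxx -> Class B (128-191)
Class B, default mask 255.255.0.0 (/16)


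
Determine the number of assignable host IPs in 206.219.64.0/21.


Host bits = 32 - 21 = 11
Total addresses = 2^11 = 2048
Usable = total - 2 (network and broadcast)
Usable hosts: 2046


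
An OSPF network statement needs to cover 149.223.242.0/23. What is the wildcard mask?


Subnet mask: 255.255.254.0
Wildcard = 255.255.255.255 - subnet mask
255 - 255 = 0
255 - 255 = 0
255 - 254 = 1
255 - 0 = 255
Wildcard: 0.0.1.255


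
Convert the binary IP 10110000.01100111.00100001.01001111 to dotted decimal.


10110000 = 176
01100111 = 103
00100001 = 33
01001111 = 79
IP: 176.103.33.79


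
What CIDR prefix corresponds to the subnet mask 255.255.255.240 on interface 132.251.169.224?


Binary: 11111111.11111111.11111111.11110000
Count leading 1s
Prefix: /28


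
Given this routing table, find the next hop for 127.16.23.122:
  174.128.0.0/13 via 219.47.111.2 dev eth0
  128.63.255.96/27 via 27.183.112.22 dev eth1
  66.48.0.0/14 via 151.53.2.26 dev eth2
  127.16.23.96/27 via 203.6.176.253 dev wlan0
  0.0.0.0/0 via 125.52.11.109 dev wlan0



Longest prefix match for 127.16.23.122:
  /13 174.128.0.0: no
  /27 128.63.255.96: no
  /14 66.48.0.0: no
  /27 127.16.23.96: MATCH
  /0 0.0.0.0: MATCH
Selected: next-hop 203.6.176.253 via wlan0 (matched /27)


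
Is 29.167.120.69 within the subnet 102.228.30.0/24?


Subnet network: 102.228.30.0
Test IP AND mask: 29.167.120.0
No, 29.167.120.69 is not in 102.228.30.0/24


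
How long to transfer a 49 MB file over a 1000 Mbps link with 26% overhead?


Effective throughput = 1000 * (1 - 26/100) = 740 Mbps
File size in Mb = 49 * 8 = 392 Mb
Time = 392 / 740
Time = 0.5297 seconds


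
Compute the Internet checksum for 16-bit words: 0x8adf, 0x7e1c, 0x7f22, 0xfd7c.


Sum all words (with carry folding):
+ 0x8adf = 0x8adf
+ 0x7e1c = 0x08fc
+ 0x7f22 = 0x881e
+ 0xfd7c = 0x859b
One's complement: ~0x859b
Checksum = 0x7a64


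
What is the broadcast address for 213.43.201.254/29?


Network: 213.43.201.248/29
Host bits = 3
Set all host bits to 1:
Broadcast: 213.43.201.255


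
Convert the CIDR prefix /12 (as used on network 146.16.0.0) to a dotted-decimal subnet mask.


/12 means 12 network bits, 20 host bits
Binary: 11111111111100000000000000000000
Mask: 255.240.0.0


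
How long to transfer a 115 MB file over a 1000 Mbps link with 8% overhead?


Effective throughput = 1000 * (1 - 8/100) = 920 Mbps
File size in Mb = 115 * 8 = 920 Mb
Time = 920 / 920
Time = 1 seconds


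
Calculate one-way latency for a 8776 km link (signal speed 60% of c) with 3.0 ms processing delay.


Speed = 0.6 * 3e5 km/s = 180000 km/s
Propagation delay = 8776 / 180000 = 0.0488 s = 48.7556 ms
Processing delay = 3.0 ms
Total one-way latency = 51.7556 ms


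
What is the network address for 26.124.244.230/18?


IP:   00011010.01111100.11110100.11100110
Mask: 11111111.11111111.11000000.00000000
AND operation:
Net:  00011010.01111100.11000000.00000000
Network: 26.124.192.0/18


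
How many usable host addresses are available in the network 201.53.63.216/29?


Host bits = 32 - 29 = 3
Total addresses = 2^3 = 8
Usable = total - 2 (network and broadcast)
Usable hosts: 6


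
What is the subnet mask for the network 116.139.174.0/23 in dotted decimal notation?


/23 means 23 network bits, 9 host bits
Binary: 11111111111111111111111000000000
Mask: 255.255.254.0


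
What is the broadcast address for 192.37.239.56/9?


Network: 192.0.0.0/9
Host bits = 23
Set all host bits to 1:
Broadcast: 192.127.255.255


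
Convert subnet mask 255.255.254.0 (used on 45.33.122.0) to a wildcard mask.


Subnet mask: 255.255.254.0
Wildcard = 255.255.255.255 - subnet mask
255 - 255 = 0
255 - 255 = 0
255 - 254 = 1
255 - 0 = 255
Wildcard: 0.0.1.255


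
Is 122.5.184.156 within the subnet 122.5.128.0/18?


Subnet network: 122.5.128.0
Test IP AND mask: 122.5.128.0
Yes, 122.5.184.156 is in 122.5.128.0/18


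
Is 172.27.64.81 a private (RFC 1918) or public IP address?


RFC 1918 private ranges:
  10.0.0.0/8 (10.0.0.0 - 10.255.255.255)
  172.16.0.0/12 (172.16.0.0 - 172.31.255.255)
  192.168.0.0/16 (192.168.0.0 - 192.168.255.255)
Private (in 172.16.0.0/12)


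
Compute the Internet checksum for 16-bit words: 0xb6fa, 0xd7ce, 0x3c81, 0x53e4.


Sum all words (with carry folding):
+ 0xb6fa = 0xb6fa
+ 0xd7ce = 0x8ec9
+ 0x3c81 = 0xcb4a
+ 0x53e4 = 0x1f2f
One's complement: ~0x1f2f
Checksum = 0xe0d0


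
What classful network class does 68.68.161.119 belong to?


First octet: 68
Binary: 01000100
0xxxxxxx -> Class A (1-126)
Class A, default mask 255.0.0.0 (/8)


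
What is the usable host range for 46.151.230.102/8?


Network: 46.0.0.0
Broadcast: 46.255.255.255
First usable = network + 1
Last usable = broadcast - 1
Range: 46.0.0.1 to 46.255.255.254


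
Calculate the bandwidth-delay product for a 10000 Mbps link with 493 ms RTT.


BDP = bandwidth * RTT
= 10000 Mbps * 493 ms
= 10000 * 1e6 * 493 / 1000 bits
= 4930000000 bits
= 616250000 bytes
= 601806.6406 KB
BDP = 4930000000 bits (616250000 bytes)


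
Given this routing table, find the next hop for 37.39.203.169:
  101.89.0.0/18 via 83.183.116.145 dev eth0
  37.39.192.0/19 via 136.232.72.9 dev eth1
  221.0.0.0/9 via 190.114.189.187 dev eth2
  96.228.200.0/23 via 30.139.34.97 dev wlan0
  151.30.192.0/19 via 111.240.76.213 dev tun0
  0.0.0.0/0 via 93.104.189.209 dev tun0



Longest prefix match for 37.39.203.169:
  /18 101.89.0.0: no
  /19 37.39.192.0: MATCH
  /9 221.0.0.0: no
  /23 96.228.200.0: no
  /19 151.30.192.0: no
  /0 0.0.0.0: MATCH
Selected: next-hop 136.232.72.9 via eth1 (matched /19)


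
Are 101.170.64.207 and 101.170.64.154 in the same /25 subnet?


Mask: 255.255.255.128
101.170.64.207 AND mask = 101.170.64.128
101.170.64.154 AND mask = 101.170.64.128
Yes, same subnet (101.170.64.128)


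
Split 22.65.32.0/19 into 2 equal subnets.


New prefix = 19 + 1 = 20
Each subnet has 4096 addresses
  22.65.32.0/20
  22.65.48.0/20
Subnets: 22.65.32.0/20, 22.65.48.0/20


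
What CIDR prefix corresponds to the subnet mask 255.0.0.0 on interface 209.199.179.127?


Binary: 11111111.00000000.00000000.00000000
Count leading 1s
Prefix: /8


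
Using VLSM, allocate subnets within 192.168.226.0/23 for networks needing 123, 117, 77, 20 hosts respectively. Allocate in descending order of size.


123 hosts -> /25 (126 usable): 192.168.226.0/25
117 hosts -> /25 (126 usable): 192.168.226.128/25
77 hosts -> /25 (126 usable): 192.168.227.0/25
20 hosts -> /27 (30 usable): 192.168.227.128/27
Allocation: 192.168.226.0/25 (123 hosts, 126 usable); 192.168.226.128/25 (117 hosts, 126 usable); 192.168.227.0/25 (77 hosts, 126 usable); 192.168.227.128/27 (20 hosts, 30 usable)


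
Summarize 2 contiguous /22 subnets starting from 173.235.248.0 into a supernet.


Original prefix: /22
Number of subnets: 2 = 2^1
New prefix = 22 - 1 = 21
Supernet: 173.235.248.0/21


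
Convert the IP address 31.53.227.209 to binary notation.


31 = 00011111
53 = 00110101
227 = 11100011
209 = 11010001
Binary: 00011111.00110101.11100011.11010001


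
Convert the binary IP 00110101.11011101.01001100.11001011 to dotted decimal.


00110101 = 53
11011101 = 221
01001100 = 76
11001011 = 203
IP: 53.221.76.203


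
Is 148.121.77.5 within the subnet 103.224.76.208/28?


Subnet network: 103.224.76.208
Test IP AND mask: 148.121.77.0
No, 148.121.77.5 is not in 103.224.76.208/28


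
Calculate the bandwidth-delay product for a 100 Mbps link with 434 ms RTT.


BDP = bandwidth * RTT
= 100 Mbps * 434 ms
= 100 * 1e6 * 434 / 1000 bits
= 43400000 bits
= 5425000 bytes
= 5297.8516 KB
BDP = 43400000 bits (5425000 bytes)


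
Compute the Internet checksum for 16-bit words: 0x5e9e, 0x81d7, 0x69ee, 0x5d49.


Sum all words (with carry folding):
+ 0x5e9e = 0x5e9e
+ 0x81d7 = 0xe075
+ 0x69ee = 0x4a64
+ 0x5d49 = 0xa7ad
One's complement: ~0xa7ad
Checksum = 0x5852


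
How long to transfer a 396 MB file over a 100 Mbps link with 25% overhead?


Effective throughput = 100 * (1 - 25/100) = 75 Mbps
File size in Mb = 396 * 8 = 3168 Mb
Time = 3168 / 75
Time = 42.24 seconds


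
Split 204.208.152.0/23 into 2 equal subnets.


New prefix = 23 + 1 = 24
Each subnet has 256 addresses
  204.208.152.0/24
  204.208.153.0/24
Subnets: 204.208.152.0/24, 204.208.153.0/24


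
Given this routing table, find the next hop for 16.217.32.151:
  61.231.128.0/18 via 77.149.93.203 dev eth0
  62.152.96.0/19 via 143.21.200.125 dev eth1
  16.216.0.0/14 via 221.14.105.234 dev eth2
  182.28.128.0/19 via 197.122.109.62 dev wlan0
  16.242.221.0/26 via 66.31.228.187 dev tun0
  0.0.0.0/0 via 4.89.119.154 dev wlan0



Longest prefix match for 16.217.32.151:
  /18 61.231.128.0: no
  /19 62.152.96.0: no
  /14 16.216.0.0: MATCH
  /19 182.28.128.0: no
  /26 16.242.221.0: no
  /0 0.0.0.0: MATCH
Selected: next-hop 221.14.105.234 via eth2 (matched /14)


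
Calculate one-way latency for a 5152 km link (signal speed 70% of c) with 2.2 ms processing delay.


Speed = 0.7 * 3e5 km/s = 210000 km/s
Propagation delay = 5152 / 210000 = 0.0245 s = 24.5333 ms
Processing delay = 2.2 ms
Total one-way latency = 26.7333 ms


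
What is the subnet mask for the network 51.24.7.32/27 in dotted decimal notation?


/27 means 27 network bits, 5 host bits
Binary: 11111111111111111111111111100000
Mask: 255.255.255.224


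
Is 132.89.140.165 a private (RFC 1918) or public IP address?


RFC 1918 private ranges:
  10.0.0.0/8 (10.0.0.0 - 10.255.255.255)
  172.16.0.0/12 (172.16.0.0 - 172.31.255.255)
  192.168.0.0/16 (192.168.0.0 - 192.168.255.255)
Public (not in any RFC 1918 range)


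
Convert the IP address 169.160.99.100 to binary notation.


169 = 10101001
160 = 10100000
99 = 01100011
100 = 01100100
Binary: 10101001.10100000.01100011.01100100


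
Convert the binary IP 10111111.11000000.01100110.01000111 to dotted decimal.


10111111 = 191
11000000 = 192
01100110 = 102
01000111 = 71
IP: 191.192.102.71


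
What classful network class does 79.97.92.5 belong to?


First octet: 79
Binary: 01001111
0xxxxxxx -> Class A (1-126)
Class A, default mask 255.0.0.0 (/8)


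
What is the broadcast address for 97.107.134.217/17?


Network: 97.107.128.0/17
Host bits = 15
Set all host bits to 1:
Broadcast: 97.107.255.255


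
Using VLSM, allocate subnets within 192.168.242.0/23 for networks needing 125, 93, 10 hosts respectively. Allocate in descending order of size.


125 hosts -> /25 (126 usable): 192.168.242.0/25
93 hosts -> /25 (126 usable): 192.168.242.128/25
10 hosts -> /28 (14 usable): 192.168.243.0/28
Allocation: 192.168.242.0/25 (125 hosts, 126 usable); 192.168.242.128/25 (93 hosts, 126 usable); 192.168.243.0/28 (10 hosts, 14 usable)


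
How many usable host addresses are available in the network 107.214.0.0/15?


Host bits = 32 - 15 = 17
Total addresses = 2^17 = 131072
Usable = total - 2 (network and broadcast)
Usable hosts: 131070


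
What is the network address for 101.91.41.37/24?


IP:   01100101.01011011.00101001.00100101
Mask: 11111111.11111111.11111111.00000000
AND operation:
Net:  01100101.01011011.00101001.00000000
Network: 101.91.41.0/24


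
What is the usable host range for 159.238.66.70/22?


Network: 159.238.64.0
Broadcast: 159.238.67.255
First usable = network + 1
Last usable = broadcast - 1
Range: 159.238.64.1 to 159.238.67.254


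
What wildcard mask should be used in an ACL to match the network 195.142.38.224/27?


Subnet mask: 255.255.255.224
Wildcard = 255.255.255.255 - subnet mask
255 - 255 = 0
255 - 255 = 0
255 - 255 = 0
255 - 224 = 31
Wildcard: 0.0.0.31


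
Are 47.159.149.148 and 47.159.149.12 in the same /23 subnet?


Mask: 255.255.254.0
47.159.149.148 AND mask = 47.159.148.0
47.159.149.12 AND mask = 47.159.148.0
Yes, same subnet (47.159.148.0)


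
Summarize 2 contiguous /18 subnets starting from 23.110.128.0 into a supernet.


Original prefix: /18
Number of subnets: 2 = 2^1
New prefix = 18 - 1 = 17
Supernet: 23.110.128.0/17


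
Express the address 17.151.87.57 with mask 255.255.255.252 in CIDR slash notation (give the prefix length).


Binary: 11111111.11111111.11111111.11111100
Count leading 1s
Prefix: /30


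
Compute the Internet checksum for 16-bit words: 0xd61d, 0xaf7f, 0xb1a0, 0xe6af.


Sum all words (with carry folding):
+ 0xd61d = 0xd61d
+ 0xaf7f = 0x859d
+ 0xb1a0 = 0x373e
+ 0xe6af = 0x1dee
One's complement: ~0x1dee
Checksum = 0xe211


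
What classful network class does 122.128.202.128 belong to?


First octet: 122
Binary: 01111010
0xxxxxxx -> Class A (1-126)
Class A, default mask 255.0.0.0 (/8)


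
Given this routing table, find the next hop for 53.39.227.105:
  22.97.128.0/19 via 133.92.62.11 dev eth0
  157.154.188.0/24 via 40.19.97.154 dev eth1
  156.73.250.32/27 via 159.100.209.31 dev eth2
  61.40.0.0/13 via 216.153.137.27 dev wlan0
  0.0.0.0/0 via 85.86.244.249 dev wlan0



Longest prefix match for 53.39.227.105:
  /19 22.97.128.0: no
  /24 157.154.188.0: no
  /27 156.73.250.32: no
  /13 61.40.0.0: no
  /0 0.0.0.0: MATCH
Selected: next-hop 85.86.244.249 via wlan0 (matched /0)


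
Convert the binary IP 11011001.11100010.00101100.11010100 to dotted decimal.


11011001 = 217
11100010 = 226
00101100 = 44
11010100 = 212
IP: 217.226.44.212


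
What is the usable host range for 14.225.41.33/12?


Network: 14.224.0.0
Broadcast: 14.239.255.255
First usable = network + 1
Last usable = broadcast - 1
Range: 14.224.0.1 to 14.239.255.254


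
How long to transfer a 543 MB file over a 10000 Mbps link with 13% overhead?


Effective throughput = 10000 * (1 - 13/100) = 8700 Mbps
File size in Mb = 543 * 8 = 4344 Mb
Time = 4344 / 8700
Time = 0.4993 seconds


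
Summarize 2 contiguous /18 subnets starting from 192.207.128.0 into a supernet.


Original prefix: /18
Number of subnets: 2 = 2^1
New prefix = 18 - 1 = 17
Supernet: 192.207.128.0/17


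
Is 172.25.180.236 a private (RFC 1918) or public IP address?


RFC 1918 private ranges:
  10.0.0.0/8 (10.0.0.0 - 10.255.255.255)
  172.16.0.0/12 (172.16.0.0 - 172.31.255.255)
  192.168.0.0/16 (192.168.0.0 - 192.168.255.255)
Private (in 172.16.0.0/12)


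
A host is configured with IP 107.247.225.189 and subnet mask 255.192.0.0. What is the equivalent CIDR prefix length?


Binary: 11111111.11000000.00000000.00000000
Count leading 1s
Prefix: /10


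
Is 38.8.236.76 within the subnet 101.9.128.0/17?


Subnet network: 101.9.128.0
Test IP AND mask: 38.8.128.0
No, 38.8.236.76 is not in 101.9.128.0/17
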